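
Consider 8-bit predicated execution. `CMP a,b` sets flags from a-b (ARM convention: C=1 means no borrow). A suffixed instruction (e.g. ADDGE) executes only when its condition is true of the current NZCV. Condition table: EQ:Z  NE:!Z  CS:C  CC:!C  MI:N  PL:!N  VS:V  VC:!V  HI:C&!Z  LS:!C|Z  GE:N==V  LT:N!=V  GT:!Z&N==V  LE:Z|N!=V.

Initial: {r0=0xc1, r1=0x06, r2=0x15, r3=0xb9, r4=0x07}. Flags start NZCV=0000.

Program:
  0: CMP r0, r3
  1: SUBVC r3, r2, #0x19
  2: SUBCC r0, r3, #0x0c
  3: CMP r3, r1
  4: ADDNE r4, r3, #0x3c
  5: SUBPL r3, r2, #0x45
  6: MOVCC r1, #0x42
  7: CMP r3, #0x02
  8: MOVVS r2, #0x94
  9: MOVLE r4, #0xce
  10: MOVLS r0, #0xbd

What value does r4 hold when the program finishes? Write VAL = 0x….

[0] flags=0010 → (cmp)
[1] flags=0010 VC?T → r3=0xfc
[2] flags=0010 CC?F → skip
[3] flags=1010 → (cmp)
[4] flags=1010 NE?T → r4=0x38
[5] flags=1010 PL?F → skip
[6] flags=1010 CC?F → skip
[7] flags=1010 → (cmp)
[8] flags=1010 VS?F → skip
[9] flags=1010 LE?T → r4=0xce
[10] flags=1010 LS?F → skip

VAL = 0xce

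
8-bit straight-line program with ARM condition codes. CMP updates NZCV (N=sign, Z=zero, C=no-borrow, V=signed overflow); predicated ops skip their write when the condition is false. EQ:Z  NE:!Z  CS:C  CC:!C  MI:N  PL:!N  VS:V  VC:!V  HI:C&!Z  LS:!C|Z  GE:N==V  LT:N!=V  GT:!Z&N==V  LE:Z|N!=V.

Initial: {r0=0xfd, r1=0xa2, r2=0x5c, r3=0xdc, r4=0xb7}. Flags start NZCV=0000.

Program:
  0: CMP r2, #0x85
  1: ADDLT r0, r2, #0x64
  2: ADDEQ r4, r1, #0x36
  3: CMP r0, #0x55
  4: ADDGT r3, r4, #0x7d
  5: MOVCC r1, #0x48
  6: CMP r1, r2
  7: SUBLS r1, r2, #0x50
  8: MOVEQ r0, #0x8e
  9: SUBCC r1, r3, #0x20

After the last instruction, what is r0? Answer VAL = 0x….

0: ✓ CMP  NZCV=1001
1: · ADDLT
2: · ADDEQ
3: ✓ CMP  NZCV=1010
4: · ADDGT
5: · MOVCC
6: ✓ CMP  NZCV=0011
7: · SUBLS
8: · MOVEQ
9: · SUBCC

VAL = 0xfd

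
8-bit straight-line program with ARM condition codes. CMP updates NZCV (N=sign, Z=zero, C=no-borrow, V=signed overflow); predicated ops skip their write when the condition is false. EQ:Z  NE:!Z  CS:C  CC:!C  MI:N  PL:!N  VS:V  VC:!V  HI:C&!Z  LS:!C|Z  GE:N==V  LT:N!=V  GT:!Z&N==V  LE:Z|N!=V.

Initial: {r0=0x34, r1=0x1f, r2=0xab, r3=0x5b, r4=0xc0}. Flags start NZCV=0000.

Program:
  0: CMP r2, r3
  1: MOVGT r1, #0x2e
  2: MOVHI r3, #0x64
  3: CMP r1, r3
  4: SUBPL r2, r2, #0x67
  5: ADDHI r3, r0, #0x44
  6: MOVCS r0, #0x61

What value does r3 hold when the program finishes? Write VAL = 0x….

VAL = 0x64

[0] flags=0011 → (cmp)
[1] flags=0011 GT?F → skip
[2] flags=0011 HI?T → r3=0x64
[3] flags=1000 → (cmp)
[4] flags=1000 PL?F → skip
[5] flags=1000 HI?F → skip
[6] flags=1000 CS?F → skip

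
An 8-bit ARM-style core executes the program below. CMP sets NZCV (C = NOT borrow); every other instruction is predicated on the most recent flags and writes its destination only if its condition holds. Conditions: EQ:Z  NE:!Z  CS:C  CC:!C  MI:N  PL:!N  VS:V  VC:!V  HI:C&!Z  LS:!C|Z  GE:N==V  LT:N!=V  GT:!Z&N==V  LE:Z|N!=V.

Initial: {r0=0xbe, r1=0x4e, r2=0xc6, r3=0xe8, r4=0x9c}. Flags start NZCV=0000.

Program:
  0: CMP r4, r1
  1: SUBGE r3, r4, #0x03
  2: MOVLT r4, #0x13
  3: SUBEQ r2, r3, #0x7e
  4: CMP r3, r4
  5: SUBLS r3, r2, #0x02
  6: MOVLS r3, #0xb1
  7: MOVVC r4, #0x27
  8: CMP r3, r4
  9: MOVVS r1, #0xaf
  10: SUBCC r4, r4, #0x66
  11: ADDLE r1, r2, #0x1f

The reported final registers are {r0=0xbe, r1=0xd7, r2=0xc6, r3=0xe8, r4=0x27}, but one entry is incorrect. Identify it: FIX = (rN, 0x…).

0: ✓ CMP  NZCV=0011
1: · SUBGE
2: ✓ MOVLT  r4←0x13
3: · SUBEQ
4: ✓ CMP  NZCV=1010
5: · SUBLS
6: · MOVLS
7: ✓ MOVVC  r4←0x27
8: ✓ CMP  NZCV=1010
9: · MOVVS
10: · SUBCC
11: ✓ ADDLE  r1←0xe5

FIX = (r1, 0xe5)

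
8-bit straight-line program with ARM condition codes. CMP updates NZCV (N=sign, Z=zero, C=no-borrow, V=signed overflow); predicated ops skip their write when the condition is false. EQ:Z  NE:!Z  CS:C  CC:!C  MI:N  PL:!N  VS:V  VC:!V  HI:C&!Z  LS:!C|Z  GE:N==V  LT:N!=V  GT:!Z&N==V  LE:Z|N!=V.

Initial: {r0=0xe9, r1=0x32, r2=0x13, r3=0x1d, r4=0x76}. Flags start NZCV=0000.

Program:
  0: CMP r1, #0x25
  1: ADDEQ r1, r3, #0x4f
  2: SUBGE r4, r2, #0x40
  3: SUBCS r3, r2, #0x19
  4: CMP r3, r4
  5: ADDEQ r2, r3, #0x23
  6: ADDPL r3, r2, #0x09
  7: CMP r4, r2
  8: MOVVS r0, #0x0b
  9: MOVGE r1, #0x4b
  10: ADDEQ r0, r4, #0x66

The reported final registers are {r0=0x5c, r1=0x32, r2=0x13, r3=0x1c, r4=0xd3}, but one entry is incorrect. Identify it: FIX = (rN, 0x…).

[0] flags=0010 → (cmp)
[1] flags=0010 EQ?F → skip
[2] flags=0010 GE?T → r4=0xd3
[3] flags=0010 CS?T → r3=0xfa
[4] flags=0010 → (cmp)
[5] flags=0010 EQ?F → skip
[6] flags=0010 PL?T → r3=0x1c
[7] flags=1010 → (cmp)
[8] flags=1010 VS?F → skip
[9] flags=1010 GE?F → skip
[10] flags=1010 EQ?F → skip

FIX = (r0, 0xe9)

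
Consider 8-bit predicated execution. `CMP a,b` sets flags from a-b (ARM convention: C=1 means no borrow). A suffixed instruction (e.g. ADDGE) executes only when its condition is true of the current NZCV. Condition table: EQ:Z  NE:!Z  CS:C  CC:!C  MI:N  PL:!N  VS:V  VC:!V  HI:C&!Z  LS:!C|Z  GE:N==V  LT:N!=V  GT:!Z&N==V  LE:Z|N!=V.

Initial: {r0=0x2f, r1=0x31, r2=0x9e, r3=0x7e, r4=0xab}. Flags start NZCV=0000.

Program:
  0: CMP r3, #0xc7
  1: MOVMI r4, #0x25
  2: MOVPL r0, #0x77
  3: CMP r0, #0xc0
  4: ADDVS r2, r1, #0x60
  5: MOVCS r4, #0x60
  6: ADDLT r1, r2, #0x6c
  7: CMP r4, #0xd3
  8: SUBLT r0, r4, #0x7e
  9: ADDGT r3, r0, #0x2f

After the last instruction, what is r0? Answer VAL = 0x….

VAL = 0x2f

0: ✓ CMP  NZCV=1001
1: ✓ MOVMI  r4←0x25
2: · MOVPL
3: ✓ CMP  NZCV=0000
4: · ADDVS
5: · MOVCS
6: · ADDLT
7: ✓ CMP  NZCV=0000
8: · SUBLT
9: ✓ ADDGT  r3←0x5e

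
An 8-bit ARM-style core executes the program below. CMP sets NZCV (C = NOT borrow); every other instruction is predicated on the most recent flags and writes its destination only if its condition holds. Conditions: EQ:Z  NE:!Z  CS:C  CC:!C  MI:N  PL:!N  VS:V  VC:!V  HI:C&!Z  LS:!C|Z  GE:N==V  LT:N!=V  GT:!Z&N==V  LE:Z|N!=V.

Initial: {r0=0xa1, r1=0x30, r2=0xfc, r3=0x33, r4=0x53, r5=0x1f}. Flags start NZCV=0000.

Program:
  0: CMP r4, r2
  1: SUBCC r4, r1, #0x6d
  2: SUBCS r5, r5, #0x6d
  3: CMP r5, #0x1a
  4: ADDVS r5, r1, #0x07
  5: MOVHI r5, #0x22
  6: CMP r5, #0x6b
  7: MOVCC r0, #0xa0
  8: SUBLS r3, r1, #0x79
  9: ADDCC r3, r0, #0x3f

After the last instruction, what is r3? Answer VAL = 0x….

VAL = 0xdf

[0] flags=0000 → (cmp)
[1] flags=0000 CC?T → r4=0xc3
[2] flags=0000 CS?F → skip
[3] flags=0010 → (cmp)
[4] flags=0010 VS?F → skip
[5] flags=0010 HI?T → r5=0x22
[6] flags=1000 → (cmp)
[7] flags=1000 CC?T → r0=0xa0
[8] flags=1000 LS?T → r3=0xb7
[9] flags=1000 CC?T → r3=0xdf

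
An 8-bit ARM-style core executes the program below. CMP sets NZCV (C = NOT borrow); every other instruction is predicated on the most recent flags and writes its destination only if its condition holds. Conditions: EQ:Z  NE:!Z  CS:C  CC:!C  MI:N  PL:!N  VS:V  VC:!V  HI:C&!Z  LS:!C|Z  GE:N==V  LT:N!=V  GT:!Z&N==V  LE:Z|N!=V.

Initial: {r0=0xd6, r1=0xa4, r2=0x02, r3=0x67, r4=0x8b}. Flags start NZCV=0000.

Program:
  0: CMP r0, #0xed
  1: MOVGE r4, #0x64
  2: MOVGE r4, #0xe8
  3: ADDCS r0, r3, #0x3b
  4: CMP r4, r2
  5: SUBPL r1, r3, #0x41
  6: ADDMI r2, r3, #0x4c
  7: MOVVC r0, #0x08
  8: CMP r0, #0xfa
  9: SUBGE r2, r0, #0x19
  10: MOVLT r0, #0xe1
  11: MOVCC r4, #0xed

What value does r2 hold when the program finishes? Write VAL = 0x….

VAL = 0xef

[0] flags=1000 → (cmp)
[1] flags=1000 GE?F → skip
[2] flags=1000 GE?F → skip
[3] flags=1000 CS?F → skip
[4] flags=1010 → (cmp)
[5] flags=1010 PL?F → skip
[6] flags=1010 MI?T → r2=0xb3
[7] flags=1010 VC?T → r0=0x08
[8] flags=0000 → (cmp)
[9] flags=0000 GE?T → r2=0xef
[10] flags=0000 LT?F → skip
[11] flags=0000 CC?T → r4=0xed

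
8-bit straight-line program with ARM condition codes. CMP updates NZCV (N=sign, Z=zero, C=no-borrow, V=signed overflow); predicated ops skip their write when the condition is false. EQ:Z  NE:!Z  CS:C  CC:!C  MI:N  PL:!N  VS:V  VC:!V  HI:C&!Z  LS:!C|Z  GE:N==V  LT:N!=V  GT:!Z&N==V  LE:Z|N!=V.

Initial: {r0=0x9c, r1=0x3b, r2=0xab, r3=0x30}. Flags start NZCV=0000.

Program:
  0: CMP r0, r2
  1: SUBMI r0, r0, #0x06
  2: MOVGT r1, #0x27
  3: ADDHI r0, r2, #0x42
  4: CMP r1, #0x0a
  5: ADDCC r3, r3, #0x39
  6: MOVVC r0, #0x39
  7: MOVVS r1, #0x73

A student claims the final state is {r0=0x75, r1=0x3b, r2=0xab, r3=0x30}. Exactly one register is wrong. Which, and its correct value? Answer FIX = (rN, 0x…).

FIX = (r0, 0x39)

0: ✓ CMP  NZCV=1000
1: ✓ SUBMI  r0←0x96
2: · MOVGT
3: · ADDHI
4: ✓ CMP  NZCV=0010
5: · ADDCC
6: ✓ MOVVC  r0←0x39
7: · MOVVS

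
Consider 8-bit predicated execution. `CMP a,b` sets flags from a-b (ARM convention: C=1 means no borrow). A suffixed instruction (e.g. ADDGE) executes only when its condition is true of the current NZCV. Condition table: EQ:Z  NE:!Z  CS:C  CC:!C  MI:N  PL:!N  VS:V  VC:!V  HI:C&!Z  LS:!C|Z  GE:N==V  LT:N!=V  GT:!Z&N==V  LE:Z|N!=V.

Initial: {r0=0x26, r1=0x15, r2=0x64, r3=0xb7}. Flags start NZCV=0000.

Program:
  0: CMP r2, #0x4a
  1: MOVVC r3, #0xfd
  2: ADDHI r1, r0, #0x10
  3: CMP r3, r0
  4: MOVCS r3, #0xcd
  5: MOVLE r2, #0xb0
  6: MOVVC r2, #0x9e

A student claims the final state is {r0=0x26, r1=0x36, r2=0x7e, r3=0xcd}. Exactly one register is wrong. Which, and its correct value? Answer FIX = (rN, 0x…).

FIX = (r2, 0x9e)

[0] flags=0010 → (cmp)
[1] flags=0010 VC?T → r3=0xfd
[2] flags=0010 HI?T → r1=0x36
[3] flags=1010 → (cmp)
[4] flags=1010 CS?T → r3=0xcd
[5] flags=1010 LE?T → r2=0xb0
[6] flags=1010 VC?T → r2=0x9e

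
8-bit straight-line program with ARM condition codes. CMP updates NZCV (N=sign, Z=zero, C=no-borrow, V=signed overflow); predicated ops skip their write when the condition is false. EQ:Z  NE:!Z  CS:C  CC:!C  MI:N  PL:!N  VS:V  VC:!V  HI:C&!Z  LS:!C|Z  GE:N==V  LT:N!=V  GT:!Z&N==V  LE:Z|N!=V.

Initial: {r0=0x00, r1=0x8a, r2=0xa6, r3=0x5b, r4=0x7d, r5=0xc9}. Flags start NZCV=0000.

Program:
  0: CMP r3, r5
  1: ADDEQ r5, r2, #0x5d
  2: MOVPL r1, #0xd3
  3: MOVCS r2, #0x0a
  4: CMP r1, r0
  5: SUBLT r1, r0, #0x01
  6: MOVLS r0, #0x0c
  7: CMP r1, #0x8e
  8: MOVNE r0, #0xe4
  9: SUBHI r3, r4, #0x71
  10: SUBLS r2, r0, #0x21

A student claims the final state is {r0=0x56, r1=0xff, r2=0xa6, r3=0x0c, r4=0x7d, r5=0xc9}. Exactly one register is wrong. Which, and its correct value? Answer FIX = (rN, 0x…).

0: ✓ CMP  NZCV=1001
1: · ADDEQ
2: · MOVPL
3: · MOVCS
4: ✓ CMP  NZCV=1010
5: ✓ SUBLT  r1←0xff
6: · MOVLS
7: ✓ CMP  NZCV=0010
8: ✓ MOVNE  r0←0xe4
9: ✓ SUBHI  r3←0x0c
10: · SUBLS

FIX = (r0, 0xe4)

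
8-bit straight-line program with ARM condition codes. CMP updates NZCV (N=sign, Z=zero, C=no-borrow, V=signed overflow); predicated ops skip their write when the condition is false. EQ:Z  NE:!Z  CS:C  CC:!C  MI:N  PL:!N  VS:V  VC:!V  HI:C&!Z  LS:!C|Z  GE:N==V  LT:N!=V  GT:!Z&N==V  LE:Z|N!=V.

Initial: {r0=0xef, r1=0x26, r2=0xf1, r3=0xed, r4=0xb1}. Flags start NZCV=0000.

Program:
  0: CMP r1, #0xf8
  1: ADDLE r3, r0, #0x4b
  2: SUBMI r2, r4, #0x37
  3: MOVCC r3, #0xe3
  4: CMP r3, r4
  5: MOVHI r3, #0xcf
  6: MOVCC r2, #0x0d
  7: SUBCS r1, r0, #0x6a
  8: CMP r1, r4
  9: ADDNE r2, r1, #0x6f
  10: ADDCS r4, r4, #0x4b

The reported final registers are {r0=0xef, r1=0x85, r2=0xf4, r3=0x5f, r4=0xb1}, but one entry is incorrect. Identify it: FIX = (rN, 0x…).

[0] flags=0000 → (cmp)
[1] flags=0000 LE?F → skip
[2] flags=0000 MI?F → skip
[3] flags=0000 CC?T → r3=0xe3
[4] flags=0010 → (cmp)
[5] flags=0010 HI?T → r3=0xcf
[6] flags=0010 CC?F → skip
[7] flags=0010 CS?T → r1=0x85
[8] flags=1000 → (cmp)
[9] flags=1000 NE?T → r2=0xf4
[10] flags=1000 CS?F → skip

FIX = (r3, 0xcf)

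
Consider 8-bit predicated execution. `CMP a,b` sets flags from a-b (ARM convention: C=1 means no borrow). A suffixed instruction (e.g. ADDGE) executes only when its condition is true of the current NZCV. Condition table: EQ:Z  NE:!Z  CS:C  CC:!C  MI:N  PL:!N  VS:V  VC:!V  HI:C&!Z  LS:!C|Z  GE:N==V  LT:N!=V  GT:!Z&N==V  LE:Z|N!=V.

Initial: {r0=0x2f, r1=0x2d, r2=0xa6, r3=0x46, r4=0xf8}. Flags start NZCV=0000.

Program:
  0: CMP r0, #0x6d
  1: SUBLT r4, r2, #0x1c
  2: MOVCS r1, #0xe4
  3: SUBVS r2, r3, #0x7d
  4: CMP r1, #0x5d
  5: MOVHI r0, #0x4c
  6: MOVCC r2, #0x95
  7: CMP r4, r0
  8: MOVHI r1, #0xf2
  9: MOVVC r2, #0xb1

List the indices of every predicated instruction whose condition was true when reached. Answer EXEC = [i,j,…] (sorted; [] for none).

[0] flags=1000 → (cmp)
[1] flags=1000 LT?T → r4=0x8a
[2] flags=1000 CS?F → skip
[3] flags=1000 VS?F → skip
[4] flags=1000 → (cmp)
[5] flags=1000 HI?F → skip
[6] flags=1000 CC?T → r2=0x95
[7] flags=0011 → (cmp)
[8] flags=0011 HI?T → r1=0xf2
[9] flags=0011 VC?F → skip

EXEC = [1,6,8]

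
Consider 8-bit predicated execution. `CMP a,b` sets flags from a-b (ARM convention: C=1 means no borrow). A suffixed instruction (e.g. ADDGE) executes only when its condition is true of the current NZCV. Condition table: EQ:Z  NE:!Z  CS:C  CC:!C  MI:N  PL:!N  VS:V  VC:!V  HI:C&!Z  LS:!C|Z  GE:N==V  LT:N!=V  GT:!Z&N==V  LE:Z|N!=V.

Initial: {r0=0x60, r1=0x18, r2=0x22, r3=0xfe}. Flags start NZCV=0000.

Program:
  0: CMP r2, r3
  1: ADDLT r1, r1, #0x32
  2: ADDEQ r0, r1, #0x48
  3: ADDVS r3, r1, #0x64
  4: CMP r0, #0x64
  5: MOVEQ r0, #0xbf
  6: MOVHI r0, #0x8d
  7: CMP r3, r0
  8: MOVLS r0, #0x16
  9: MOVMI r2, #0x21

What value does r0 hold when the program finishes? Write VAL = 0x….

VAL = 0x60

0: ✓ CMP  NZCV=0000
1: · ADDLT
2: · ADDEQ
3: · ADDVS
4: ✓ CMP  NZCV=1000
5: · MOVEQ
6: · MOVHI
7: ✓ CMP  NZCV=1010
8: · MOVLS
9: ✓ MOVMI  r2←0x21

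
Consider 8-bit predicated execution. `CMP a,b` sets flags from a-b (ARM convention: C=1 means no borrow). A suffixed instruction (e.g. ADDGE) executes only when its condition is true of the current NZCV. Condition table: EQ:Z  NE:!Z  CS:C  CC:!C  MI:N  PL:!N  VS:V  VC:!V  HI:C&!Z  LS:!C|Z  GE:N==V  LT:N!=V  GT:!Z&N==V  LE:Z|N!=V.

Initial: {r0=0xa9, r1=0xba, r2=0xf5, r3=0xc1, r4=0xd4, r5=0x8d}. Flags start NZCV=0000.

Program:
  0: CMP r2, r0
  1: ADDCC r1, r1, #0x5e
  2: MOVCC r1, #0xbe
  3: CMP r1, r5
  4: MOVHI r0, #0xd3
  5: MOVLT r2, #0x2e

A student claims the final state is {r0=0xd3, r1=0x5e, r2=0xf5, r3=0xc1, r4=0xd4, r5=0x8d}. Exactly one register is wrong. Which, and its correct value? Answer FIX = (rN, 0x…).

FIX = (r1, 0xba)

0: ✓ CMP  NZCV=0010
1: · ADDCC
2: · MOVCC
3: ✓ CMP  NZCV=0010
4: ✓ MOVHI  r0←0xd3
5: · MOVLT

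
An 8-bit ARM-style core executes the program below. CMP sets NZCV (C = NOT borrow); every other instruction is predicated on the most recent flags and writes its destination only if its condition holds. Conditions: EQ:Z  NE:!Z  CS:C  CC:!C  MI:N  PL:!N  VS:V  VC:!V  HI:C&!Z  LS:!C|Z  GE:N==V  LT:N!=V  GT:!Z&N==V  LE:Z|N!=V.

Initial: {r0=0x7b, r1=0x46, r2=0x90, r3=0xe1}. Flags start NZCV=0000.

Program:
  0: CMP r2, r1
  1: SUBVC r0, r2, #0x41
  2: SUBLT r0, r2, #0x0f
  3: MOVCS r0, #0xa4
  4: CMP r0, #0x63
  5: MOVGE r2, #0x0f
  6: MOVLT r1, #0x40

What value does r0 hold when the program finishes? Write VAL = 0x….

VAL = 0xa4

[0] flags=0011 → (cmp)
[1] flags=0011 VC?F → skip
[2] flags=0011 LT?T → r0=0x81
[3] flags=0011 CS?T → r0=0xa4
[4] flags=0011 → (cmp)
[5] flags=0011 GE?F → skip
[6] flags=0011 LT?T → r1=0x40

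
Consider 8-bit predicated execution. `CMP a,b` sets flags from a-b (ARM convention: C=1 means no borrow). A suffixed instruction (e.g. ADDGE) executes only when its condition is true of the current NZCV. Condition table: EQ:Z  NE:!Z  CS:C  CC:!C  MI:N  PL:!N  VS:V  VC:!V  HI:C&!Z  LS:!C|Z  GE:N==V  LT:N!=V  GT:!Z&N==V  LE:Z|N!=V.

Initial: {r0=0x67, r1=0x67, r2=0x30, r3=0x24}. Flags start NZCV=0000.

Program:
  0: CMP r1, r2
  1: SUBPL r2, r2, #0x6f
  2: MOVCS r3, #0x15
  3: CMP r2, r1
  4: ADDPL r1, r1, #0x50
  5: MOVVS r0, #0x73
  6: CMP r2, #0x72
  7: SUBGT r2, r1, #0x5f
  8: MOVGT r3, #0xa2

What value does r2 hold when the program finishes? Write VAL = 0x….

VAL = 0xc1

0: ✓ CMP  NZCV=0010
1: ✓ SUBPL  r2←0xc1
2: ✓ MOVCS  r3←0x15
3: ✓ CMP  NZCV=0011
4: ✓ ADDPL  r1←0xb7
5: ✓ MOVVS  r0←0x73
6: ✓ CMP  NZCV=0011
7: · SUBGT
8: · MOVGT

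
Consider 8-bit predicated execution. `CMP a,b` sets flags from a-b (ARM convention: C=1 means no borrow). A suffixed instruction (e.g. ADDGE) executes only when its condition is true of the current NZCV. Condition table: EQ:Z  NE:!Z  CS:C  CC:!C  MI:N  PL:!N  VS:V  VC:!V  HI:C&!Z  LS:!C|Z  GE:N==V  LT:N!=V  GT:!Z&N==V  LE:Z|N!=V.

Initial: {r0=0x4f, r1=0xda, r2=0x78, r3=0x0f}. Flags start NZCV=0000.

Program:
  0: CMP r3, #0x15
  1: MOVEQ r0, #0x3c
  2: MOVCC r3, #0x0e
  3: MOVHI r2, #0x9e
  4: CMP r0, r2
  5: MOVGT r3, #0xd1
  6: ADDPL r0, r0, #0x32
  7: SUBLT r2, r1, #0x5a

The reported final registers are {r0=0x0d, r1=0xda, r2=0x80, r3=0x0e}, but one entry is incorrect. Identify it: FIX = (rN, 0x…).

0: ✓ CMP  NZCV=1000
1: · MOVEQ
2: ✓ MOVCC  r3←0x0e
3: · MOVHI
4: ✓ CMP  NZCV=1000
5: · MOVGT
6: · ADDPL
7: ✓ SUBLT  r2←0x80

FIX = (r0, 0x4f)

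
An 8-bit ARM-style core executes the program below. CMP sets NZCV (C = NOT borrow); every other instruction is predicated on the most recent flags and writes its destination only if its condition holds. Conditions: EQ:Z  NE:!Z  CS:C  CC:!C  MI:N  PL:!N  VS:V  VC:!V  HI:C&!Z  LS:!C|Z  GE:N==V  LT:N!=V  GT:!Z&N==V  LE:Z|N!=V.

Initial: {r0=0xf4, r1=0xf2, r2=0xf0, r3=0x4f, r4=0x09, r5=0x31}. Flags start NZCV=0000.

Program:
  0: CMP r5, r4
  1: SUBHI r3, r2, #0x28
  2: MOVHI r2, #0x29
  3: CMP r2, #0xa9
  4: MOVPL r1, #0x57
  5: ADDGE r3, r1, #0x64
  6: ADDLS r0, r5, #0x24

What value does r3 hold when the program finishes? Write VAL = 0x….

VAL = 0x56

[0] flags=0010 → (cmp)
[1] flags=0010 HI?T → r3=0xc8
[2] flags=0010 HI?T → r2=0x29
[3] flags=1001 → (cmp)
[4] flags=1001 PL?F → skip
[5] flags=1001 GE?T → r3=0x56
[6] flags=1001 LS?T → r0=0x55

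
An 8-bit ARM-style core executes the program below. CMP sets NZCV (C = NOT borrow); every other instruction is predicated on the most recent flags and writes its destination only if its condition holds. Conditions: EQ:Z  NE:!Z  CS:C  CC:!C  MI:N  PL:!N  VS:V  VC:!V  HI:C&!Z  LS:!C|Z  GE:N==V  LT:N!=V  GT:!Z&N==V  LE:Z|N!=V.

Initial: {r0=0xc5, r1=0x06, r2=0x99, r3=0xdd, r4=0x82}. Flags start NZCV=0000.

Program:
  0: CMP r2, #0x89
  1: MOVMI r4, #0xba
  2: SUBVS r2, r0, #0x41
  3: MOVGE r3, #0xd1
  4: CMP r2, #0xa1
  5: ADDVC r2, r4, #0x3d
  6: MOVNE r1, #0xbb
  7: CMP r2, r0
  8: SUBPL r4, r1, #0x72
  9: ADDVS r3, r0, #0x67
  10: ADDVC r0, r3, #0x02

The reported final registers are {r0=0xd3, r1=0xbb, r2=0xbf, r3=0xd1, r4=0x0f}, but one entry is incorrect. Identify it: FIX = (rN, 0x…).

0: ✓ CMP  NZCV=0010
1: · MOVMI
2: · SUBVS
3: ✓ MOVGE  r3←0xd1
4: ✓ CMP  NZCV=1000
5: ✓ ADDVC  r2←0xbf
6: ✓ MOVNE  r1←0xbb
7: ✓ CMP  NZCV=1000
8: · SUBPL
9: · ADDVS
10: ✓ ADDVC  r0←0xd3

FIX = (r4, 0x82)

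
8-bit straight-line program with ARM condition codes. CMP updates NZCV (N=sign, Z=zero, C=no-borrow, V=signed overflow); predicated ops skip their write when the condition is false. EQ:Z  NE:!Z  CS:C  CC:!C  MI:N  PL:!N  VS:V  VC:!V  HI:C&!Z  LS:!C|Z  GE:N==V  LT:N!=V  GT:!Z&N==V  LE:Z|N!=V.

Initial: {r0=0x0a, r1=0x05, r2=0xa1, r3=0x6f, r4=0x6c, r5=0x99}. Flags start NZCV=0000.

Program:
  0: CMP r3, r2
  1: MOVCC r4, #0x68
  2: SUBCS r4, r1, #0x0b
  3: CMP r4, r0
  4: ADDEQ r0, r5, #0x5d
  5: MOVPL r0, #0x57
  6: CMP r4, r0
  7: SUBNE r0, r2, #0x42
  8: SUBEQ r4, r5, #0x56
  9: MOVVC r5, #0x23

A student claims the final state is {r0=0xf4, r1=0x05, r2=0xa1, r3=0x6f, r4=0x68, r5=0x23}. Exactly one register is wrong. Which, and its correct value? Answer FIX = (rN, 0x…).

FIX = (r0, 0x5f)

0: ✓ CMP  NZCV=1001
1: ✓ MOVCC  r4←0x68
2: · SUBCS
3: ✓ CMP  NZCV=0010
4: · ADDEQ
5: ✓ MOVPL  r0←0x57
6: ✓ CMP  NZCV=0010
7: ✓ SUBNE  r0←0x5f
8: · SUBEQ
9: ✓ MOVVC  r5←0x23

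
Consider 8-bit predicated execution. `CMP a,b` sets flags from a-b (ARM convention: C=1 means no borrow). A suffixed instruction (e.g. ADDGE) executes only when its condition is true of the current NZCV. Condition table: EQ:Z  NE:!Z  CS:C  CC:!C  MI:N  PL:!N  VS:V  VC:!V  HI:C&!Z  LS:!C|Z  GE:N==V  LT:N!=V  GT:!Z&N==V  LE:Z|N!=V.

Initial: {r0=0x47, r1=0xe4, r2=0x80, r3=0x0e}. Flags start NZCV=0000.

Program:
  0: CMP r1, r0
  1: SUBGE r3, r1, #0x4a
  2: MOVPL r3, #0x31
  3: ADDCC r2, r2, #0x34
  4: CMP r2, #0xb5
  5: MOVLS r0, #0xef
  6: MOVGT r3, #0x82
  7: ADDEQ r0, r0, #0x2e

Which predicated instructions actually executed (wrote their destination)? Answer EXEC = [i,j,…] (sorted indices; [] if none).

0: ✓ CMP  NZCV=1010
1: · SUBGE
2: · MOVPL
3: · ADDCC
4: ✓ CMP  NZCV=1000
5: ✓ MOVLS  r0←0xef
6: · MOVGT
7: · ADDEQ

EXEC = [5]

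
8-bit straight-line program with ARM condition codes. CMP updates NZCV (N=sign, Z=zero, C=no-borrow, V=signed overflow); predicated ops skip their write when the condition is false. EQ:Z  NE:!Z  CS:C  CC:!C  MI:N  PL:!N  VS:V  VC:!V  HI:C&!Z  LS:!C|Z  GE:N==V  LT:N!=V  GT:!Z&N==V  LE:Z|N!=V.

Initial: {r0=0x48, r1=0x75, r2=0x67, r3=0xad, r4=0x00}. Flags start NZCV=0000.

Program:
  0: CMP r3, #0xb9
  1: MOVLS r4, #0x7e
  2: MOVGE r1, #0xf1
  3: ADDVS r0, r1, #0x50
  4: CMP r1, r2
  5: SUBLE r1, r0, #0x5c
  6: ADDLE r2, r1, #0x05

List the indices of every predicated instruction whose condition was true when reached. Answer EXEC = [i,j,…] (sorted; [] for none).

0: ✓ CMP  NZCV=1000
1: ✓ MOVLS  r4←0x7e
2: · MOVGE
3: · ADDVS
4: ✓ CMP  NZCV=0010
5: · SUBLE
6: · ADDLE

EXEC = [1]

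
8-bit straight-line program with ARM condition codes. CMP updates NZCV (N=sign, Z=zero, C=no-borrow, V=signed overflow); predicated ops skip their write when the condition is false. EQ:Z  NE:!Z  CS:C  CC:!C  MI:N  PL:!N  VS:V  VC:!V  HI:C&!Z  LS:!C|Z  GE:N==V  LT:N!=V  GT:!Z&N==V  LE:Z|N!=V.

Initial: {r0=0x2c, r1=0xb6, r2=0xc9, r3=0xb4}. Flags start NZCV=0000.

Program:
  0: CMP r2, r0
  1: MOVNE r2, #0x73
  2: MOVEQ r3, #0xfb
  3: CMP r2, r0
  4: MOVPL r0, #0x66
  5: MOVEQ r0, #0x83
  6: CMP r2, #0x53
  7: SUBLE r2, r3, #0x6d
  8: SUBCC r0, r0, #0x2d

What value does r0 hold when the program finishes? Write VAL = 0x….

[0] flags=1010 → (cmp)
[1] flags=1010 NE?T → r2=0x73
[2] flags=1010 EQ?F → skip
[3] flags=0010 → (cmp)
[4] flags=0010 PL?T → r0=0x66
[5] flags=0010 EQ?F → skip
[6] flags=0010 → (cmp)
[7] flags=0010 LE?F → skip
[8] flags=0010 CC?F → skip

VAL = 0x66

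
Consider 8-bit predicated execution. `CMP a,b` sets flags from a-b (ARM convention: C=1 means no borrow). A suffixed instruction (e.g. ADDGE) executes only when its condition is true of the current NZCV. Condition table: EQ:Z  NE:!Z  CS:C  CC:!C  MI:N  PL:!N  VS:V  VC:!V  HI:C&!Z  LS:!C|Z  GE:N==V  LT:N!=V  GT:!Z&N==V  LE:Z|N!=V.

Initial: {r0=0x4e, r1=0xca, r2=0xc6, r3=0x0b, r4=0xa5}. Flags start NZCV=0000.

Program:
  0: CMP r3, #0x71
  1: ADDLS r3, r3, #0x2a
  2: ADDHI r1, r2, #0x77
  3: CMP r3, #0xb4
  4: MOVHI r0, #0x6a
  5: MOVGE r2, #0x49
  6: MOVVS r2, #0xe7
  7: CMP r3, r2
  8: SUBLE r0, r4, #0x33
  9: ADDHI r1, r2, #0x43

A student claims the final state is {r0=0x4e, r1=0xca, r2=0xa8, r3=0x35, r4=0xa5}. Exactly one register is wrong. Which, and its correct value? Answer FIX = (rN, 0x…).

FIX = (r2, 0xe7)

0: ✓ CMP  NZCV=1000
1: ✓ ADDLS  r3←0x35
2: · ADDHI
3: ✓ CMP  NZCV=1001
4: · MOVHI
5: ✓ MOVGE  r2←0x49
6: ✓ MOVVS  r2←0xe7
7: ✓ CMP  NZCV=0000
8: · SUBLE
9: · ADDHI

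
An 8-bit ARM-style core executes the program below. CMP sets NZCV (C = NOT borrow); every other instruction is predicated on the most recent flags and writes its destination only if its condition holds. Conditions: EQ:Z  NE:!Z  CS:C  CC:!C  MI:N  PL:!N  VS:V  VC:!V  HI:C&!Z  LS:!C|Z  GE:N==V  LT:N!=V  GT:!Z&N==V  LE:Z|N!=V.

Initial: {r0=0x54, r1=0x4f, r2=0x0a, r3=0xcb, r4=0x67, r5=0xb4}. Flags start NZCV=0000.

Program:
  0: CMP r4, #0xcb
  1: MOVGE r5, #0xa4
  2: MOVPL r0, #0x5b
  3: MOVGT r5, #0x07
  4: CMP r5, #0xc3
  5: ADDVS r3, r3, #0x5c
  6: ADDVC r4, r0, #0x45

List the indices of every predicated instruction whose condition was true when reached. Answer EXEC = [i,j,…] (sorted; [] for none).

0: ✓ CMP  NZCV=1001
1: ✓ MOVGE  r5←0xa4
2: · MOVPL
3: ✓ MOVGT  r5←0x07
4: ✓ CMP  NZCV=0000
5: · ADDVS
6: ✓ ADDVC  r4←0x99

EXEC = [1,3,6]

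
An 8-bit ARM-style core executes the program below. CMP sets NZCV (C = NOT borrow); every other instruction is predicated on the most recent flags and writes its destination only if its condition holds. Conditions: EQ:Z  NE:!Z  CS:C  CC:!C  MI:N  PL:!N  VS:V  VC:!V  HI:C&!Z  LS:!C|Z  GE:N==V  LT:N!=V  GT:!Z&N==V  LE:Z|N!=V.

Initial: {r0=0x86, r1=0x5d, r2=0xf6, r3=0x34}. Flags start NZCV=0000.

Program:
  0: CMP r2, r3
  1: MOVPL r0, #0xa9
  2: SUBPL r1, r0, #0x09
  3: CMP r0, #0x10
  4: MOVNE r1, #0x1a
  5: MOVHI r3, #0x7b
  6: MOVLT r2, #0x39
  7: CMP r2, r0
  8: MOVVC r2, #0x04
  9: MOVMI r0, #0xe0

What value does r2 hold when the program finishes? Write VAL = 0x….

0: ✓ CMP  NZCV=1010
1: · MOVPL
2: · SUBPL
3: ✓ CMP  NZCV=0011
4: ✓ MOVNE  r1←0x1a
5: ✓ MOVHI  r3←0x7b
6: ✓ MOVLT  r2←0x39
7: ✓ CMP  NZCV=1001
8: · MOVVC
9: ✓ MOVMI  r0←0xe0

VAL = 0x39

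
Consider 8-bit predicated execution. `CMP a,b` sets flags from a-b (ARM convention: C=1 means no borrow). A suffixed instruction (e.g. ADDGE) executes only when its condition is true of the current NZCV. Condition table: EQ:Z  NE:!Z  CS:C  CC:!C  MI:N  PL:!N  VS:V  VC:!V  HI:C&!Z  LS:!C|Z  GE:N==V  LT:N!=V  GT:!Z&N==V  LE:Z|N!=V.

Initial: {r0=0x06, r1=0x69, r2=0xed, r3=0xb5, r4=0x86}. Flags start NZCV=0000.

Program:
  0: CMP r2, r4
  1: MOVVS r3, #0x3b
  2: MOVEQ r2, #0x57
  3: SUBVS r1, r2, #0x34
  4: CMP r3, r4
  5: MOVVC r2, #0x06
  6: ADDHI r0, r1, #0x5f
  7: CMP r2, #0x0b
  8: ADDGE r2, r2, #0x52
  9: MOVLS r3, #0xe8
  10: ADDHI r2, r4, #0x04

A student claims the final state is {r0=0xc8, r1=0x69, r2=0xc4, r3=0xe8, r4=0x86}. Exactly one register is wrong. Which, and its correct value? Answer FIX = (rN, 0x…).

FIX = (r2, 0x06)

0: ✓ CMP  NZCV=0010
1: · MOVVS
2: · MOVEQ
3: · SUBVS
4: ✓ CMP  NZCV=0010
5: ✓ MOVVC  r2←0x06
6: ✓ ADDHI  r0←0xc8
7: ✓ CMP  NZCV=1000
8: · ADDGE
9: ✓ MOVLS  r3←0xe8
10: · ADDHI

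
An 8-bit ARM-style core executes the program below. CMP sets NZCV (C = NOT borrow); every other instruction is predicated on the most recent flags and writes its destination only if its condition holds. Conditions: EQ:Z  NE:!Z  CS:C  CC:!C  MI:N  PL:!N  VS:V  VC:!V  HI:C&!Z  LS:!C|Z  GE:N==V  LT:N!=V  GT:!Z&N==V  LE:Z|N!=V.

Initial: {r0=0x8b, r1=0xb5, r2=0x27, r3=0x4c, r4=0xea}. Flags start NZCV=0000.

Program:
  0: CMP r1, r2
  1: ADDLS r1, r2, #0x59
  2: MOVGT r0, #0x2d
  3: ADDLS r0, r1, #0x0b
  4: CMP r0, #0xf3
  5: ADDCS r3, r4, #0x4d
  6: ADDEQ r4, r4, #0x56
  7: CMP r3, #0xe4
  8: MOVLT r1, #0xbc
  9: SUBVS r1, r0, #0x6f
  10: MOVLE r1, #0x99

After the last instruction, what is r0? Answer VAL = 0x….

VAL = 0x8b

0: ✓ CMP  NZCV=1010
1: · ADDLS
2: · MOVGT
3: · ADDLS
4: ✓ CMP  NZCV=1000
5: · ADDCS
6: · ADDEQ
7: ✓ CMP  NZCV=0000
8: · MOVLT
9: · SUBVS
10: · MOVLE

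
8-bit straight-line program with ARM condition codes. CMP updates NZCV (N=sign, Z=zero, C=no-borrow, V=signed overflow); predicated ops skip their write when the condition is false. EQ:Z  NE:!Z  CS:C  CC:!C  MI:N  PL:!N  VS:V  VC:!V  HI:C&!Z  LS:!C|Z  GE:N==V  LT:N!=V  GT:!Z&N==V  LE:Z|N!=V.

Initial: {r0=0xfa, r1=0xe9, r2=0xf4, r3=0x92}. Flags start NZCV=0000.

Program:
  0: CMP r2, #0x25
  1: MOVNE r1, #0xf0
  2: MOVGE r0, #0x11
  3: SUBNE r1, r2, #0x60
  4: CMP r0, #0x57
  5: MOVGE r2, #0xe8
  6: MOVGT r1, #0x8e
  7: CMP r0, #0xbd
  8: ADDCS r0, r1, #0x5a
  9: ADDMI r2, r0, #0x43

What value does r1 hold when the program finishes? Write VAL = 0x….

0: ✓ CMP  NZCV=1010
1: ✓ MOVNE  r1←0xf0
2: · MOVGE
3: ✓ SUBNE  r1←0x94
4: ✓ CMP  NZCV=1010
5: · MOVGE
6: · MOVGT
7: ✓ CMP  NZCV=0010
8: ✓ ADDCS  r0←0xee
9: · ADDMI

VAL = 0x94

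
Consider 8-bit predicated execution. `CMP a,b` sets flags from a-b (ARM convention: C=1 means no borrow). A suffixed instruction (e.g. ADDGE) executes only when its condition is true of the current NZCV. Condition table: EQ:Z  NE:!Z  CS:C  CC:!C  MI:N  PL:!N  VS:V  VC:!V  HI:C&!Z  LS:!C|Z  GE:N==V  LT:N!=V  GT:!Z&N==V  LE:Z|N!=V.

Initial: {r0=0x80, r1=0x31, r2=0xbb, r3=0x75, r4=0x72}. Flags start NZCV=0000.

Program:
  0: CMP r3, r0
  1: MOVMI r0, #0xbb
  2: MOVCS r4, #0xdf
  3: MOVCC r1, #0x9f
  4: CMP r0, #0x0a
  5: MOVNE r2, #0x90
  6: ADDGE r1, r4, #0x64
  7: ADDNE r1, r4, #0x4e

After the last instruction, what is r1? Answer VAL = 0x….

[0] flags=1001 → (cmp)
[1] flags=1001 MI?T → r0=0xbb
[2] flags=1001 CS?F → skip
[3] flags=1001 CC?T → r1=0x9f
[4] flags=1010 → (cmp)
[5] flags=1010 NE?T → r2=0x90
[6] flags=1010 GE?F → skip
[7] flags=1010 NE?T → r1=0xc0

VAL = 0xc0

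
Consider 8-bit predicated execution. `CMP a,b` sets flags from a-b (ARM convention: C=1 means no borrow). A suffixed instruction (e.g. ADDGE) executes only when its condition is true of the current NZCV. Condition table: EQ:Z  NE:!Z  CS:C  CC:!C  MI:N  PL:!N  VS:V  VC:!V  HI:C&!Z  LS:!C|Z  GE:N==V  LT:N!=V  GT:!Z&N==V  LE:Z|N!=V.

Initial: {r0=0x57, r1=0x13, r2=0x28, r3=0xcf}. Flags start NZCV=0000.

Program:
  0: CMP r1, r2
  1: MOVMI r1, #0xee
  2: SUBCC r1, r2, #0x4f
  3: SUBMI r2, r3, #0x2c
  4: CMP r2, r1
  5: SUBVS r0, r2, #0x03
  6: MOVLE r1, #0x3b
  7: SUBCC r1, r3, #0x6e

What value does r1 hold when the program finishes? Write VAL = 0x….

VAL = 0x61

0: ✓ CMP  NZCV=1000
1: ✓ MOVMI  r1←0xee
2: ✓ SUBCC  r1←0xd9
3: ✓ SUBMI  r2←0xa3
4: ✓ CMP  NZCV=1000
5: · SUBVS
6: ✓ MOVLE  r1←0x3b
7: ✓ SUBCC  r1←0x61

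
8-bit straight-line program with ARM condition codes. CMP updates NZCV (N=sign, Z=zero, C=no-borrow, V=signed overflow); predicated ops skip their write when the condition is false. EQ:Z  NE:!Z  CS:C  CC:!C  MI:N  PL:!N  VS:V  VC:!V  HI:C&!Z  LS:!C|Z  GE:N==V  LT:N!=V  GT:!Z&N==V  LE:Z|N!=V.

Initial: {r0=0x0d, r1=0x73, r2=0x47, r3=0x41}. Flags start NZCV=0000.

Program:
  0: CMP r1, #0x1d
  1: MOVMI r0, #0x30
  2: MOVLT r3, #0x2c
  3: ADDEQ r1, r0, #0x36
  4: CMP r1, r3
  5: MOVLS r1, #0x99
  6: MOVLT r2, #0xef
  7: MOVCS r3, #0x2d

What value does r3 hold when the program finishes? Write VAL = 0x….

0: ✓ CMP  NZCV=0010
1: · MOVMI
2: · MOVLT
3: · ADDEQ
4: ✓ CMP  NZCV=0010
5: · MOVLS
6: · MOVLT
7: ✓ MOVCS  r3←0x2d

VAL = 0x2d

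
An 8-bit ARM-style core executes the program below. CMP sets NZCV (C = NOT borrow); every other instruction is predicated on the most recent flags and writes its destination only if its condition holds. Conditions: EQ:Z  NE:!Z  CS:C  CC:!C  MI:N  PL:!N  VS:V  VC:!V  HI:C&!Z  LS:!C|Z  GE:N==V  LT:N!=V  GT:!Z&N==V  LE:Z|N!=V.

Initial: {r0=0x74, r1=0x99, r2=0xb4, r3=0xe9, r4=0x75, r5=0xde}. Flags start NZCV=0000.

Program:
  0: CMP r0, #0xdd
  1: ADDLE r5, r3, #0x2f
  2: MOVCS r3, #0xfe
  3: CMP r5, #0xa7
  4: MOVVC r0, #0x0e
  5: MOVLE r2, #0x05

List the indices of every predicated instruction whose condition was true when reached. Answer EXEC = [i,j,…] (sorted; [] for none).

[0] flags=1001 → (cmp)
[1] flags=1001 LE?F → skip
[2] flags=1001 CS?F → skip
[3] flags=0010 → (cmp)
[4] flags=0010 VC?T → r0=0x0e
[5] flags=0010 LE?F → skip

EXEC = [4]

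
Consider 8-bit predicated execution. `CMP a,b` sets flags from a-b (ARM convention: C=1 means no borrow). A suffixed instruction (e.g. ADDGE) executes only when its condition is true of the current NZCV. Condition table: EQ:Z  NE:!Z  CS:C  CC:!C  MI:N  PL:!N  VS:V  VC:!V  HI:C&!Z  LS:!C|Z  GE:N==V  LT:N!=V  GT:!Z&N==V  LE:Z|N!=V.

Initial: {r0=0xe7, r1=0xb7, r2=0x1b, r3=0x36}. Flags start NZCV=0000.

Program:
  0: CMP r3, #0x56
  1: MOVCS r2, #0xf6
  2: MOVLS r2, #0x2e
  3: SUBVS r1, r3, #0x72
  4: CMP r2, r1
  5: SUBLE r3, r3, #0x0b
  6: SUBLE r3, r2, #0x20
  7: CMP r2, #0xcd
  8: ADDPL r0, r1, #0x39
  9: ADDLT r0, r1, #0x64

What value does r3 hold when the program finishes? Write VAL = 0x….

VAL = 0x36

[0] flags=1000 → (cmp)
[1] flags=1000 CS?F → skip
[2] flags=1000 LS?T → r2=0x2e
[3] flags=1000 VS?F → skip
[4] flags=0000 → (cmp)
[5] flags=0000 LE?F → skip
[6] flags=0000 LE?F → skip
[7] flags=0000 → (cmp)
[8] flags=0000 PL?T → r0=0xf0
[9] flags=0000 LT?F → skip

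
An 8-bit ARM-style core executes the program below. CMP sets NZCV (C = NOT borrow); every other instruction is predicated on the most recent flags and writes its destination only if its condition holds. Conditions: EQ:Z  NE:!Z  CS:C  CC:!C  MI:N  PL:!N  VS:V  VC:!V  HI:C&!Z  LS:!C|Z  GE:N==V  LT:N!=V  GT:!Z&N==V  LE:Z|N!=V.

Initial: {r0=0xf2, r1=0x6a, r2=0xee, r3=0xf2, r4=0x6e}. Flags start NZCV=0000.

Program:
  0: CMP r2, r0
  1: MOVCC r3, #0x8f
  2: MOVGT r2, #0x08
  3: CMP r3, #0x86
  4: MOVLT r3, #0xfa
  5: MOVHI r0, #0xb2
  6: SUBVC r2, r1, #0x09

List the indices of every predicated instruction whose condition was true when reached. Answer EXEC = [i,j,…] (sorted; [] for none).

EXEC = [1,5,6]

[0] flags=1000 → (cmp)
[1] flags=1000 CC?T → r3=0x8f
[2] flags=1000 GT?F → skip
[3] flags=0010 → (cmp)
[4] flags=0010 LT?F → skip
[5] flags=0010 HI?T → r0=0xb2
[6] flags=0010 VC?T → r2=0x61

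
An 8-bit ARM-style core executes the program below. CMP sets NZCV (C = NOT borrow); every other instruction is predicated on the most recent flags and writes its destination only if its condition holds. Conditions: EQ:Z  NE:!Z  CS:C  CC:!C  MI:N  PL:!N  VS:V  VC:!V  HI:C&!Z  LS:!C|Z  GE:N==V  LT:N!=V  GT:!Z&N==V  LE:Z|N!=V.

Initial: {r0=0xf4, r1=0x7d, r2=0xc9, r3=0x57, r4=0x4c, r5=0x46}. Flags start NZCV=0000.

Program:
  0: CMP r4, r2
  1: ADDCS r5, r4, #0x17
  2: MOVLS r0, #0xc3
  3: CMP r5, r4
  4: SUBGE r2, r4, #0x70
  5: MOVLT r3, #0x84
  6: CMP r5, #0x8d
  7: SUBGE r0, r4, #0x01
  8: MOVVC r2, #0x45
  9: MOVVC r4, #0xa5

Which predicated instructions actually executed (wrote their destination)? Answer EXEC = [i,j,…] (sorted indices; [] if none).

[0] flags=1001 → (cmp)
[1] flags=1001 CS?F → skip
[2] flags=1001 LS?T → r0=0xc3
[3] flags=1000 → (cmp)
[4] flags=1000 GE?F → skip
[5] flags=1000 LT?T → r3=0x84
[6] flags=1001 → (cmp)
[7] flags=1001 GE?T → r0=0x4b
[8] flags=1001 VC?F → skip
[9] flags=1001 VC?F → skip

EXEC = [2,5,7]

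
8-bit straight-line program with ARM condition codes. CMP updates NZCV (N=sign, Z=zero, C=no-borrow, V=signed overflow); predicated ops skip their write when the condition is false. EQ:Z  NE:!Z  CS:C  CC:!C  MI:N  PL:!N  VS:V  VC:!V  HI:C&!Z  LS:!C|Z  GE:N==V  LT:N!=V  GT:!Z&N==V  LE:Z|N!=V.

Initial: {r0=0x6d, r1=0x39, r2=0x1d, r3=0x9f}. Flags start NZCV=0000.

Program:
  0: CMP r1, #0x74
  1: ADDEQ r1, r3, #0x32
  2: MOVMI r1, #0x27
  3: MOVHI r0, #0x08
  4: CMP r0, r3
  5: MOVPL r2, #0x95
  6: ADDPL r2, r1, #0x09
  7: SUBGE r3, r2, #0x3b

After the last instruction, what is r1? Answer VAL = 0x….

0: ✓ CMP  NZCV=1000
1: · ADDEQ
2: ✓ MOVMI  r1←0x27
3: · MOVHI
4: ✓ CMP  NZCV=1001
5: · MOVPL
6: · ADDPL
7: ✓ SUBGE  r3←0xe2

VAL = 0x27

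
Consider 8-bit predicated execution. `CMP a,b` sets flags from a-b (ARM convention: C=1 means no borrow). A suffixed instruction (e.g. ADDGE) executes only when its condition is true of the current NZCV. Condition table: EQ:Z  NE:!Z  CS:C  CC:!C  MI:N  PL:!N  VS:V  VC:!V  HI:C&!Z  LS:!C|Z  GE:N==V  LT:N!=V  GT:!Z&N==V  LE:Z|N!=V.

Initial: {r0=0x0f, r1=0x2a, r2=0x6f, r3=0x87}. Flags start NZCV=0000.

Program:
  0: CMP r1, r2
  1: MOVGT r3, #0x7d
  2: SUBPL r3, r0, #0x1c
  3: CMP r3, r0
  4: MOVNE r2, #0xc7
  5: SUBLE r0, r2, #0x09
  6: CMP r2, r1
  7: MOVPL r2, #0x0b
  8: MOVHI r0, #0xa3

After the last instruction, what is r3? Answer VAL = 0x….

VAL = 0x87

[0] flags=1000 → (cmp)
[1] flags=1000 GT?F → skip
[2] flags=1000 PL?F → skip
[3] flags=0011 → (cmp)
[4] flags=0011 NE?T → r2=0xc7
[5] flags=0011 LE?T → r0=0xbe
[6] flags=1010 → (cmp)
[7] flags=1010 PL?F → skip
[8] flags=1010 HI?T → r0=0xa3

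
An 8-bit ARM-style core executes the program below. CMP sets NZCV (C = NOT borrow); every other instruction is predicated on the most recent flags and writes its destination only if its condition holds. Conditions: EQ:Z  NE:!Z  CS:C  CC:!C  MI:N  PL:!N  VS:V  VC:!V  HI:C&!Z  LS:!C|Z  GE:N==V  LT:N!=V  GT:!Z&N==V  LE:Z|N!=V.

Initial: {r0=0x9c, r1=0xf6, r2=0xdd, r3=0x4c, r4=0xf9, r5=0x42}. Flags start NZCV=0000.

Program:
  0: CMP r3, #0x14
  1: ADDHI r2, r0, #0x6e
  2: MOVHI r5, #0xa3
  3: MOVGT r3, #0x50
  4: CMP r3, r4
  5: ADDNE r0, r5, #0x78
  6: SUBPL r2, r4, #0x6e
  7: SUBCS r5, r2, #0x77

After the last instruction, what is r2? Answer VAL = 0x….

0: ✓ CMP  NZCV=0010
1: ✓ ADDHI  r2←0x0a
2: ✓ MOVHI  r5←0xa3
3: ✓ MOVGT  r3←0x50
4: ✓ CMP  NZCV=0000
5: ✓ ADDNE  r0←0x1b
6: ✓ SUBPL  r2←0x8b
7: · SUBCS

VAL = 0x8b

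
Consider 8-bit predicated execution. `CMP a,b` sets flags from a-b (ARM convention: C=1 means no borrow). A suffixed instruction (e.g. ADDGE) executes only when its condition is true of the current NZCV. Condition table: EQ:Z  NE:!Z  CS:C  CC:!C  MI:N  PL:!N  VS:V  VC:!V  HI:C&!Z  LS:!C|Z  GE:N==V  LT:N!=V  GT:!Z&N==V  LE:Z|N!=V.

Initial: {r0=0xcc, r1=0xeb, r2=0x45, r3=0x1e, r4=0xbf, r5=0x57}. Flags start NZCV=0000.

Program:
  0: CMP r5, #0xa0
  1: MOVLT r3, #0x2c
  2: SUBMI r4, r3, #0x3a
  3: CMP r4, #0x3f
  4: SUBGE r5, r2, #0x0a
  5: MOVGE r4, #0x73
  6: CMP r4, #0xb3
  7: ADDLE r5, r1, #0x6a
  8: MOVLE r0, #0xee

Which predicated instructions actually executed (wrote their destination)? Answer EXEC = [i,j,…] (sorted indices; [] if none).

0: ✓ CMP  NZCV=1001
1: · MOVLT
2: ✓ SUBMI  r4←0xe4
3: ✓ CMP  NZCV=1010
4: · SUBGE
5: · MOVGE
6: ✓ CMP  NZCV=0010
7: · ADDLE
8: · MOVLE

EXEC = [2]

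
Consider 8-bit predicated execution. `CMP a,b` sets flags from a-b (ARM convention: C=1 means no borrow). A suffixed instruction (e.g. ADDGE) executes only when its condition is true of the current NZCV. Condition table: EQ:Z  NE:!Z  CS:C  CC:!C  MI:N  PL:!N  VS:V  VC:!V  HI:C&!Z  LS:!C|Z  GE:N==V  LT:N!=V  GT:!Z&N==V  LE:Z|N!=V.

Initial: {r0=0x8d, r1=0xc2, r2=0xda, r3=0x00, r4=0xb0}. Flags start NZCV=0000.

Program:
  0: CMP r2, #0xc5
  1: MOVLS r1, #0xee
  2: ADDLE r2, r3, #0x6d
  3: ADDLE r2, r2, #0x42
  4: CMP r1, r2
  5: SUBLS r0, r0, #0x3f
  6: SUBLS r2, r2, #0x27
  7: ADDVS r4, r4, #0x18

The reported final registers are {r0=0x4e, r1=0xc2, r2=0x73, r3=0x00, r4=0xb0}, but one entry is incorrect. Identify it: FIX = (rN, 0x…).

FIX = (r2, 0xb3)

0: ✓ CMP  NZCV=0010
1: · MOVLS
2: · ADDLE
3: · ADDLE
4: ✓ CMP  NZCV=1000
5: ✓ SUBLS  r0←0x4e
6: ✓ SUBLS  r2←0xb3
7: · ADDVS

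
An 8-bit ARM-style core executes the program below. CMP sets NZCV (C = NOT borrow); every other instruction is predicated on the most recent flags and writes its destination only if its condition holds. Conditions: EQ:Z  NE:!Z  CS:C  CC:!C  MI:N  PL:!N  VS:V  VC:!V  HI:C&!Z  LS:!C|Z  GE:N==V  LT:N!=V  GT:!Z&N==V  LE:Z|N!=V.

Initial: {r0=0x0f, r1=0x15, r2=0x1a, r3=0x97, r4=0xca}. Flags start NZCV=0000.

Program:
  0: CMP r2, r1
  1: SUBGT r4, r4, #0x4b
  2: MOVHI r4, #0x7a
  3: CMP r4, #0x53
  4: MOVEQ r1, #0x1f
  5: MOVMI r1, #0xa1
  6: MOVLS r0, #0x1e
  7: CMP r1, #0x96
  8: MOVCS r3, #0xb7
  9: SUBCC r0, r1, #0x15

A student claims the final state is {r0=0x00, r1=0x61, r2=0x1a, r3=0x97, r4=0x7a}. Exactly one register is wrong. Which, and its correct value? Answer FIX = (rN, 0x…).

FIX = (r1, 0x15)

[0] flags=0010 → (cmp)
[1] flags=0010 GT?T → r4=0x7f
[2] flags=0010 HI?T → r4=0x7a
[3] flags=0010 → (cmp)
[4] flags=0010 EQ?F → skip
[5] flags=0010 MI?F → skip
[6] flags=0010 LS?F → skip
[7] flags=0000 → (cmp)
[8] flags=0000 CS?F → skip
[9] flags=0000 CC?T → r0=0x00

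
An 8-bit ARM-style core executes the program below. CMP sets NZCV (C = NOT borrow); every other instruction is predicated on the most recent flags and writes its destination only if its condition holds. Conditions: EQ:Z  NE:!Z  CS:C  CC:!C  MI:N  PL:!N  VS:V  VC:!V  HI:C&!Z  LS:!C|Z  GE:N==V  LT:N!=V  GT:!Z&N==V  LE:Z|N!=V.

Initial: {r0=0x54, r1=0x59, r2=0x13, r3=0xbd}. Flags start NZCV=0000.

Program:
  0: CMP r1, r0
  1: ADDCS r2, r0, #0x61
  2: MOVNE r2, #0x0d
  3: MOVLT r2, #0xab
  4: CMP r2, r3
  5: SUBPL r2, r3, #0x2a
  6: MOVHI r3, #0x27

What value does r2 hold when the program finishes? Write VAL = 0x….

[0] flags=0010 → (cmp)
[1] flags=0010 CS?T → r2=0xb5
[2] flags=0010 NE?T → r2=0x0d
[3] flags=0010 LT?F → skip
[4] flags=0000 → (cmp)
[5] flags=0000 PL?T → r2=0x93
[6] flags=0000 HI?F → skip

VAL = 0x93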